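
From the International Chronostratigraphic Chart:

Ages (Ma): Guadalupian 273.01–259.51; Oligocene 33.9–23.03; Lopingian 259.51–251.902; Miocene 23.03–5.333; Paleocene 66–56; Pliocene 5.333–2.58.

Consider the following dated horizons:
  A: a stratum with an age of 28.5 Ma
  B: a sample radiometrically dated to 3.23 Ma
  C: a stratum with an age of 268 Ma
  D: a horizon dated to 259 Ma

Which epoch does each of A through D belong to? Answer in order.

A — Oligocene; B — Pliocene; C — Guadalupian; D — Lopingian

A: 28.5 Ma lies in 33.9–23.03 Ma, so Oligocene.
B: 3.23 Ma lies in 5.333–2.58 Ma, so Pliocene.
C: 268 Ma lies in 273.01–259.51 Ma, so Guadalupian.
D: 259 Ma lies in 259.51–251.902 Ma, so Lopingian.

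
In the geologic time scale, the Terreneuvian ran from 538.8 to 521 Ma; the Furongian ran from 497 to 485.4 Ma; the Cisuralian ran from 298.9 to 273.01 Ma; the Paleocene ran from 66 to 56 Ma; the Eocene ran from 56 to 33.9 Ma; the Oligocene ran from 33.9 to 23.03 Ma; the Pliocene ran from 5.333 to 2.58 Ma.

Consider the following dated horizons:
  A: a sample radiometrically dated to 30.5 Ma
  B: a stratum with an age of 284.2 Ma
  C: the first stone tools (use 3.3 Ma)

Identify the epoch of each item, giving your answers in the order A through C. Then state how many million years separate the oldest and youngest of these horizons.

A — Oligocene; B — Cisuralian; C — Pliocene; span 280.9 million years

Match each age against the start–end ranges in the excerpt: A = 30.5 Ma → Oligocene (33.9–23.03); B = 284.2 Ma → Cisuralian (298.9–273.01); C = 3.3 Ma → Pliocene (5.333–2.58).
The largest age is 284.2 Ma and the smallest is 3.3 Ma; their difference is 280.9 Myr.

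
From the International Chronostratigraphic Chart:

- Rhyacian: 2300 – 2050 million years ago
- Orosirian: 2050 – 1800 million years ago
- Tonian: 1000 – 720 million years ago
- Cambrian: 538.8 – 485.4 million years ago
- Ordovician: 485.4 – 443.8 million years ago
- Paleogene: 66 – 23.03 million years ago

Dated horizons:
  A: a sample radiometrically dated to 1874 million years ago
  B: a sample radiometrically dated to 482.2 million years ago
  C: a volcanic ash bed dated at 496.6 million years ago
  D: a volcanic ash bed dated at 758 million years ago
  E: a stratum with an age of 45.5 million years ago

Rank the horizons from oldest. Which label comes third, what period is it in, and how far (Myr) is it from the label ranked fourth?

Sorted oldest-first by Ma: A (1874), D (758), C (496.6), B (482.2), E (45.5).
The third oldest is C at 496.6 Ma, which lies in 538.8–485.4 Ma: the Cambrian.
The fourth oldest is B at 482.2 Ma; separation = |496.6 − 482.2| = 14.4 Myr.

C, in the Cambrian; 14.4 million years to B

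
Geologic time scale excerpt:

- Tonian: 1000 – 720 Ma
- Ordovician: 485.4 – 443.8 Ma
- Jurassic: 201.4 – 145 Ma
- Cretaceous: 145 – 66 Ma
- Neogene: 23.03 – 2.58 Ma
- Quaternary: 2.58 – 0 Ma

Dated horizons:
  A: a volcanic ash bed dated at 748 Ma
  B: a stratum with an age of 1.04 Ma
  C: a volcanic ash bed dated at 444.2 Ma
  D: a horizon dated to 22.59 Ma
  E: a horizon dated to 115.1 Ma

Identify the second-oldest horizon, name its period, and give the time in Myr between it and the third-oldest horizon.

Sorted oldest-first by Ma: A (748), C (444.2), E (115.1), D (22.59), B (1.04).
The second oldest is C at 444.2 Ma, which lies in 485.4–443.8 Ma: the Ordovician.
The third oldest is E at 115.1 Ma; separation = |444.2 − 115.1| = 329.1 Myr.

C, in the Ordovician; 329.1 million years to E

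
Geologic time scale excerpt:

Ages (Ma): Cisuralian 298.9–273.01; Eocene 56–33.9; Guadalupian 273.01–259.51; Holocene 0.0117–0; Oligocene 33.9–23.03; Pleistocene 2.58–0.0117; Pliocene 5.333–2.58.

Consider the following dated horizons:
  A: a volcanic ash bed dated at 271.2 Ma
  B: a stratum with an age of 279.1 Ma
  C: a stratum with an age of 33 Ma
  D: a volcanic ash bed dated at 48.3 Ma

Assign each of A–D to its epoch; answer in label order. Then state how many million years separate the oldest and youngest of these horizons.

A — Guadalupian; B — Cisuralian; C — Oligocene; D — Eocene; span 246.1 million years

A: 271.2 Ma lies in 273.01–259.51 Ma, so Guadalupian.
B: 279.1 Ma lies in 298.9–273.01 Ma, so Cisuralian.
C: 33 Ma lies in 33.9–23.03 Ma, so Oligocene.
D: 48.3 Ma lies in 56–33.9 Ma, so Eocene.
Oldest = 279.1 Ma, youngest = 33 Ma → span 246.1 Myr.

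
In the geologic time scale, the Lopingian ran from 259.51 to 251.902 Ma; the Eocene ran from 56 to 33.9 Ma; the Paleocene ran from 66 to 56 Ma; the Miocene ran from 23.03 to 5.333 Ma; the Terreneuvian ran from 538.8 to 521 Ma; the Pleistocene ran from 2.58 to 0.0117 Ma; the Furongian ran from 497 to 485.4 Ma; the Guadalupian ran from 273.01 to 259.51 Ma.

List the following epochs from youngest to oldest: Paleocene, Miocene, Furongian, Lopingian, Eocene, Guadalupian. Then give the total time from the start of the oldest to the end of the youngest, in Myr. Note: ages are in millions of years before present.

Start ages (Ma): Furongian 497, Guadalupian 273.01, Lopingian 259.51, Paleocene 66, Eocene 56, Miocene 23.03.
Ordered youngest to oldest: Miocene, Eocene, Paleocene, Lopingian, Guadalupian, Furongian.
Span = 497 − 5.333 = 491.667 Myr.

Miocene → Eocene → Paleocene → Lopingian → Guadalupian → Furongian; total span 491.667 Myr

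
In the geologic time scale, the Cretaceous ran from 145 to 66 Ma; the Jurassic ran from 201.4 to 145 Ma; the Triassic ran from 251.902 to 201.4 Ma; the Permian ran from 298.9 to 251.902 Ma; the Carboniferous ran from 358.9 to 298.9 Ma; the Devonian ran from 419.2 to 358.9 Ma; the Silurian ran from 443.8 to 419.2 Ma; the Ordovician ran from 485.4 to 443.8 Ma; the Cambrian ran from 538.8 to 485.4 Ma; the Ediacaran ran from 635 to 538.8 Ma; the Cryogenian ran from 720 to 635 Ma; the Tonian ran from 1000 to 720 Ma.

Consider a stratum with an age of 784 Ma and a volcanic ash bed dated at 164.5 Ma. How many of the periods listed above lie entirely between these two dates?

9

784 Ma sits inside the Tonian (1000–720) and 164.5 Ma inside the Jurassic (201.4–145); neither of those is wholly between the two dates.
The listed periods lying completely between them are Cryogenian, Ediacaran, Cambrian, Ordovician, Silurian, Devonian, Carboniferous, Permian, Triassic — 9 in all.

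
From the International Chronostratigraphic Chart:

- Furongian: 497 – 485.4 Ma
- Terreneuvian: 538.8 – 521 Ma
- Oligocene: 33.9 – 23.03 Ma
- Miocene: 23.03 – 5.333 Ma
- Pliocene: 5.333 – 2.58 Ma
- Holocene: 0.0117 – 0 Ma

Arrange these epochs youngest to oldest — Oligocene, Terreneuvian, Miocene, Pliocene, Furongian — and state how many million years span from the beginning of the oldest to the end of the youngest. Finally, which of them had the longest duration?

From the excerpt: Oligocene 33.9–23.03; Terreneuvian 538.8–521; Miocene 23.03–5.333; Pliocene 5.333–2.58; Furongian 497–485.4 (Ma).
Larger Ma is earlier, so the oldest is Terreneuvian and the youngest is Pliocene; youngest to oldest: Pliocene, Miocene, Oligocene, Furongian, Terreneuvian.
Oldest start 538.8 minus youngest end 2.58 gives 536.22 Myr overall.
Individual lengths (start − end): Terreneuvian 17.8; Oligocene 10.87; Furongian 11.6; Pliocene 2.753; Miocene 17.697. The largest is Terreneuvian at 17.8 Myr.

Pliocene, Miocene, Oligocene, Furongian, Terreneuvian; total span 536.22 Myr; longest is Terreneuvian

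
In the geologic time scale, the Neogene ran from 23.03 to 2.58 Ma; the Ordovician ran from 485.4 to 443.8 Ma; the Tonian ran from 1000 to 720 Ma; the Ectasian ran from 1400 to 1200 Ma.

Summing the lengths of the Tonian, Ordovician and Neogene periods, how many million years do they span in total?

342.05 million years

Duration is start − end for each: (1000 − 720) + (485.4 − 443.8) + (23.03 − 2.58).
That is 280 + 41.6 + 20.45, which totals 342.05 million years.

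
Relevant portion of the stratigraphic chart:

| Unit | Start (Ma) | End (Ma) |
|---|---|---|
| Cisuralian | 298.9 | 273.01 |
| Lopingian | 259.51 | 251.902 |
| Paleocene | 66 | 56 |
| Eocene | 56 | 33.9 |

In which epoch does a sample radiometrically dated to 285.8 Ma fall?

285.8 Ma lies between 298.9 and 273.01 Ma, so it falls in the Cisuralian.

Cisuralian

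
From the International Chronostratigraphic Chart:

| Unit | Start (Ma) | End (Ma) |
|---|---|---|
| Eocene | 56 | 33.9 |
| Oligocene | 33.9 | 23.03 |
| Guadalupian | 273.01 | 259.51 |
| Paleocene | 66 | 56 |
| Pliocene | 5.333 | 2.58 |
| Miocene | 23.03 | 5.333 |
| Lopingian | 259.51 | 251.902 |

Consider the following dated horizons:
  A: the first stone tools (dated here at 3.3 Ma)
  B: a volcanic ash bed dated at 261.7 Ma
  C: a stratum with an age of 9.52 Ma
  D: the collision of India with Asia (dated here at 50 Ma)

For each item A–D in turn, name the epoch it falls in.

Match each age against the start–end ranges in the excerpt: A = 3.3 Ma → Pliocene (5.333–2.58); B = 261.7 Ma → Guadalupian (273.01–259.51); C = 9.52 Ma → Miocene (23.03–5.333); D = 50 Ma → Eocene (56–33.9).

A — Pliocene; B — Guadalupian; C — Miocene; D — Eocene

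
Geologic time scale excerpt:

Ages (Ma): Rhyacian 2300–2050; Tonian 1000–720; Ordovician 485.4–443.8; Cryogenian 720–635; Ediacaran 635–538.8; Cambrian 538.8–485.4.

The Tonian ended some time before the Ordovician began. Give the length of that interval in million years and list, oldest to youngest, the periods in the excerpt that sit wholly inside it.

End of Tonian = 720 Ma; start of Ordovician = 485.4 Ma.
Gap = 720 − 485.4 = 234.6 Myr.
Periods wholly inside 720–485.4 Ma: Cryogenian (720–635), Ediacaran (635–538.8), Cambrian (538.8–485.4).

234.6 million years; Cryogenian, Ediacaran, Cambrian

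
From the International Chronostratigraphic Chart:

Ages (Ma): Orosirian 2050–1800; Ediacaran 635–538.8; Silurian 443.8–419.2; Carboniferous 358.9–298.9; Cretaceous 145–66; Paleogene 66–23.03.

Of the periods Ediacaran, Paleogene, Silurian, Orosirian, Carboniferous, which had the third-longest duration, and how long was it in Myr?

Carboniferous, 60 million years

Durations: Ediacaran 96.2; Paleogene 42.97; Silurian 24.6; Orosirian 250; Carboniferous 60 Myr.
Sorted longest-first: Orosirian (250), Ediacaran (96.2), Carboniferous (60), Paleogene (42.97), Silurian (24.6).
The third longest is Carboniferous at 60 Myr.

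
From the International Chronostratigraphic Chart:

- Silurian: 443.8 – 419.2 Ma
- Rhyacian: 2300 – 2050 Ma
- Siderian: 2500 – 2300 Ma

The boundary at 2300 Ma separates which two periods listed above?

Siderian and Rhyacian

The Siderian ends at 2300 Ma and the Rhyacian begins at 2300 Ma, so they share that boundary.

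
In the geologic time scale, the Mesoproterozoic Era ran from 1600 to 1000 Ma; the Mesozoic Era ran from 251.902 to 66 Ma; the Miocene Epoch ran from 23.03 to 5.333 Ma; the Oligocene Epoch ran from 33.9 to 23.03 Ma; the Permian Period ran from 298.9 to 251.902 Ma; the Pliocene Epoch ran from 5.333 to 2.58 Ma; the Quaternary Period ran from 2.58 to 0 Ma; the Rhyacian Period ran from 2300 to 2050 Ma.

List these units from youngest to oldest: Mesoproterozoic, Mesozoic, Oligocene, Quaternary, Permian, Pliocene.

Sorting by start age (ascending Ma, since larger Ma = older): Quaternary start 2.58, Pliocene start 5.333, Oligocene start 33.9, Mesozoic start 251.902, Permian start 298.9, Mesoproterozoic start 1600.

Quaternary, Pliocene, Oligocene, Mesozoic, Permian, Mesoproterozoic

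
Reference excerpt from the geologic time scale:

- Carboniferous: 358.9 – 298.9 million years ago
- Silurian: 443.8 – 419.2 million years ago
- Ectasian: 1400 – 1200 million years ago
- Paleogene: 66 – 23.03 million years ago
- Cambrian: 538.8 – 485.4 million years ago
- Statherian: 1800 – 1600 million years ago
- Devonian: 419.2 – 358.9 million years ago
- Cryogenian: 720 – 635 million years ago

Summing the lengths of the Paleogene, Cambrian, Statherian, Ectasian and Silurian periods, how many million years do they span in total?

Each duration: Paleogene = 42.97; Cambrian = 53.4; Statherian = 200; Ectasian = 200; Silurian = 24.6.
Sum: 42.97 + 53.4 + 200 + 200 + 24.6 = 520.97 Myr.

520.97 million years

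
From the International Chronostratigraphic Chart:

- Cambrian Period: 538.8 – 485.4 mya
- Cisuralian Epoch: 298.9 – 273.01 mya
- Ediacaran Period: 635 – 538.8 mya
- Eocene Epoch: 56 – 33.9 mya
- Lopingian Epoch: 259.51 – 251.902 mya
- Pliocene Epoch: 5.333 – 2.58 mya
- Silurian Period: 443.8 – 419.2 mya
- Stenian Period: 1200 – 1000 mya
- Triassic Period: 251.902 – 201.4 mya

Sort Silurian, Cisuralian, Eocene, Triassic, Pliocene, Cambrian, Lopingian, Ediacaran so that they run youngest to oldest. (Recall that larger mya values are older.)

Pliocene, Eocene, Triassic, Lopingian, Cisuralian, Silurian, Cambrian, Ediacaran

The oldest of these is Ediacaran (starts 635 Ma) and the youngest is Pliocene (ends 2.58 Ma).
In between, by decreasing start age: Cambrian (538.8), Silurian (443.8), Cisuralian (298.9), Lopingian (259.51), Triassic (251.902), Eocene (56).
Listing youngest first means reversing that sequence.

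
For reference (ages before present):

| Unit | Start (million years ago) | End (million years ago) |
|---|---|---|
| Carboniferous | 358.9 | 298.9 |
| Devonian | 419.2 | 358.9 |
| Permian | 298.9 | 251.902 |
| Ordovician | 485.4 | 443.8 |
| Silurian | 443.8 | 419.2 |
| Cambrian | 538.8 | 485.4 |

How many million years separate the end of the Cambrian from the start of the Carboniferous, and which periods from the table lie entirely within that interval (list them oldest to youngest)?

126.5 million years; Ordovician, Silurian, Devonian

End of Cambrian = 485.4 Ma; start of Carboniferous = 358.9 Ma.
Gap = 485.4 − 358.9 = 126.5 Myr.
Periods wholly inside 485.4–358.9 Ma: Ordovician (485.4–443.8), Silurian (443.8–419.2), Devonian (419.2–358.9).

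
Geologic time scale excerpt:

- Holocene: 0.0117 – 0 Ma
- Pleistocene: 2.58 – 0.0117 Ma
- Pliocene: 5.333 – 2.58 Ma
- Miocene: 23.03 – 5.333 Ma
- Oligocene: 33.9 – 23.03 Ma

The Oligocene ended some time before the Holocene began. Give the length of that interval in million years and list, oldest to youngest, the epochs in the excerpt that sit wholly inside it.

23.0183 million years; Miocene, Pliocene, Pleistocene

End of Oligocene = 23.03 Ma; start of Holocene = 0.0117 Ma.
Gap = 23.03 − 0.0117 = 23.0183 Myr.
Epochs wholly inside 23.03–0.0117 Ma: Miocene (23.03–5.333), Pliocene (5.333–2.58), Pleistocene (2.58–0.0117).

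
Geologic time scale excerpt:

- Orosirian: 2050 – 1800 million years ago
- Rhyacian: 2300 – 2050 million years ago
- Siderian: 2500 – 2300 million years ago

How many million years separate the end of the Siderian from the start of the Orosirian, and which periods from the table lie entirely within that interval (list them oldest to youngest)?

The Siderian closes at 2300 Ma and the Orosirian opens at 2050 Ma, so the interval is 2300 − 2050 = 250 Myr.
A period fits inside if it starts at or after 2300 Ma and ends at or before 2050 Ma; oldest first that gives Rhyacian.

250 million years; Rhyacian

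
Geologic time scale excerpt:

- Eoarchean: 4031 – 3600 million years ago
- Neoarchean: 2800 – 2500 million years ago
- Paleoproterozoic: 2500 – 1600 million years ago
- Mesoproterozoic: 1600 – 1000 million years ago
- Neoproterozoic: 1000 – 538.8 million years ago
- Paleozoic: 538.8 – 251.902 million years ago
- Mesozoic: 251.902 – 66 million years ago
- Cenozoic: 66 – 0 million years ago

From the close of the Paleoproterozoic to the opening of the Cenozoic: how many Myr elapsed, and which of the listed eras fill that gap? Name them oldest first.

End of Paleoproterozoic = 1600 Ma; start of Cenozoic = 66 Ma.
Gap = 1600 − 66 = 1534 Myr.
Eras wholly inside 1600–66 Ma: Mesoproterozoic (1600–1000), Neoproterozoic (1000–538.8), Paleozoic (538.8–251.902), Mesozoic (251.902–66).

1534 million years; Mesoproterozoic, Neoproterozoic, Paleozoic, Mesozoic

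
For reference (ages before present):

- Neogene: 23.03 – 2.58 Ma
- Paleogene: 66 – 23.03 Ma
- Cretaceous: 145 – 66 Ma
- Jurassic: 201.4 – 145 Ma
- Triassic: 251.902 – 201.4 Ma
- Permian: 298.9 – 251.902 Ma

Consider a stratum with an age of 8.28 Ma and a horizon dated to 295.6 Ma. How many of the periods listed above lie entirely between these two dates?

4

295.6 Ma sits inside the Permian (298.9–251.902) and 8.28 Ma inside the Neogene (23.03–2.58); neither of those is wholly between the two dates.
The listed periods lying completely between them are Triassic, Jurassic, Cretaceous, Paleogene — 4 in all.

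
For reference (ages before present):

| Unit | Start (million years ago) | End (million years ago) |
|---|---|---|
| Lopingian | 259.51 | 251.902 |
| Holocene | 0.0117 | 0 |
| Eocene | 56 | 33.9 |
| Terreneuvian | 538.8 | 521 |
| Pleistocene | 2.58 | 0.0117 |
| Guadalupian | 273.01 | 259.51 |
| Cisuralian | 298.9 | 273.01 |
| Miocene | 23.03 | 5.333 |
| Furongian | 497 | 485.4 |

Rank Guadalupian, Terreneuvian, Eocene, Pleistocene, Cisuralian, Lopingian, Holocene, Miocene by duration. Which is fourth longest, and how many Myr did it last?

Start − end for each: Guadalupian 273.01 − 259.51 = 13.5; Terreneuvian 538.8 − 521 = 17.8; Eocene 56 − 33.9 = 22.1; Pleistocene 2.58 − 0.0117 = 2.5683; Cisuralian 298.9 − 273.01 = 25.89; Lopingian 259.51 − 251.902 = 7.608; Holocene 0.0117 − 0 = 0.0117; Miocene 23.03 − 5.333 = 17.697.
Ranking these from longest: Cisuralian > Eocene > Terreneuvian > Miocene > Guadalupian > Lopingian > Pleistocene > Holocene.
Position 4 in that ranking is Miocene, which lasted 17.697 Myr.

Miocene, 17.697 million years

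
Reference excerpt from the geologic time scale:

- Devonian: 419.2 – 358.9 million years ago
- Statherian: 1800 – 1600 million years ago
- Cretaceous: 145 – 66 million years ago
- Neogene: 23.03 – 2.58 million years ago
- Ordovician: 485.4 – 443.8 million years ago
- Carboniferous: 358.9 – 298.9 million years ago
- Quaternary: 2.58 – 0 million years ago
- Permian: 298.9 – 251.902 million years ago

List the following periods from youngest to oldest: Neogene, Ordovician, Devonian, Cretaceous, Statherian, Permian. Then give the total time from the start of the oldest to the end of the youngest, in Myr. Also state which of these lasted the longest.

From the excerpt: Neogene 23.03–2.58; Ordovician 485.4–443.8; Devonian 419.2–358.9; Cretaceous 145–66; Statherian 1800–1600; Permian 298.9–251.902 (Ma).
Larger Ma is earlier, so the oldest is Statherian and the youngest is Neogene; youngest to oldest: Neogene, Cretaceous, Permian, Devonian, Ordovician, Statherian.
Oldest start 1800 minus youngest end 2.58 gives 1797.42 Myr overall.
Individual lengths (start − end): Ordovician 41.6; Neogene 20.45; Statherian 200; Permian 46.998; Cretaceous 79; Devonian 60.3. The largest is Statherian at 200 Myr.

Neogene, Cretaceous, Permian, Devonian, Ordovician, Statherian; total span 1797.42 Myr; longest is Statherian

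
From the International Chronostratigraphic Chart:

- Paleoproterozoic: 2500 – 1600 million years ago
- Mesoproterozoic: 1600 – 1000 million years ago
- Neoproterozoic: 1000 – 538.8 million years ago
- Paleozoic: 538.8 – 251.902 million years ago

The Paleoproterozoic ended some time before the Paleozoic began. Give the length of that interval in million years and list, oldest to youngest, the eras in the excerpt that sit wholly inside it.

1061.2 million years; Mesoproterozoic, Neoproterozoic

The Paleoproterozoic closes at 1600 Ma and the Paleozoic opens at 538.8 Ma, so the interval is 1600 − 538.8 = 1061.2 Myr.
An era fits inside if it starts at or after 1600 Ma and ends at or before 538.8 Ma; oldest first that gives Mesoproterozoic, Neoproterozoic.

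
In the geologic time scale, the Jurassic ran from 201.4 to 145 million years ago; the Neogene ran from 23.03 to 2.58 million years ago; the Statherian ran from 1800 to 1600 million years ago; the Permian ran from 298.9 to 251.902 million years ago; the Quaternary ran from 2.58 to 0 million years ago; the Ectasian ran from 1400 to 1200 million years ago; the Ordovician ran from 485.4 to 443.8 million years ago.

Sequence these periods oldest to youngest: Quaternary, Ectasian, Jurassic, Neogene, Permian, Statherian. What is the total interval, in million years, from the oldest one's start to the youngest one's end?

Statherian, Ectasian, Permian, Jurassic, Neogene, Quaternary; total span 1800 Myr

Start ages (Ma): Statherian 1800, Ectasian 1400, Permian 298.9, Jurassic 201.4, Neogene 23.03, Quaternary 2.58.
Ordered oldest to youngest: Statherian, Ectasian, Permian, Jurassic, Neogene, Quaternary.
Span = 1800 − 0 = 1800 Myr.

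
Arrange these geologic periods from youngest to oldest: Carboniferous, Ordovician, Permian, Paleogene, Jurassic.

Era membership (oldest first within each) — Paleozoic: Ordovician, Carboniferous, Permian; Mesozoic: Jurassic; Cenozoic: Paleogene. Paleozoic precedes Mesozoic, which precedes Cenozoic. Concatenating the groups in that era order and then reversing gives youngest to oldest.

Paleogene, Jurassic, Permian, Carboniferous, Ordovician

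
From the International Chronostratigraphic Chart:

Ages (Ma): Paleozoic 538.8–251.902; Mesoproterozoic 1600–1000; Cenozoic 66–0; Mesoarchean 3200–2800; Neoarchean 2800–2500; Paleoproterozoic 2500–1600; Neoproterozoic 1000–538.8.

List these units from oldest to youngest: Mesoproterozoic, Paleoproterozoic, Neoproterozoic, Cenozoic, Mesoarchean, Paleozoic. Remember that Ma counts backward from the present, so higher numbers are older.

Mesoarchean, Paleoproterozoic, Mesoproterozoic, Neoproterozoic, Paleozoic, Cenozoic

Read off each span (Ma): Mesoproterozoic 1600–1000; Paleoproterozoic 2500–1600; Neoproterozoic 1000–538.8; Cenozoic 66–0; Mesoarchean 3200–2800; Paleozoic 538.8–251.902.
Larger Ma is older, so oldest→youngest is Mesoarchean, Paleoproterozoic, Mesoproterozoic, Neoproterozoic, Paleozoic, Cenozoic.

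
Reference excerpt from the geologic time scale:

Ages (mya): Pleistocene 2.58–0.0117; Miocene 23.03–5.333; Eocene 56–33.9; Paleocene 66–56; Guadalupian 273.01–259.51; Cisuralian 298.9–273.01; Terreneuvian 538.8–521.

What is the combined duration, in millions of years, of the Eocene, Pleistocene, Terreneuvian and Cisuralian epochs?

68.3583 million years

Duration is start − end for each: (56 − 33.9) + (2.58 − 0.0117) + (538.8 − 521) + (298.9 − 273.01).
That is 22.1 + 2.5683 + 17.8 + 25.89, which totals 68.3583 million years.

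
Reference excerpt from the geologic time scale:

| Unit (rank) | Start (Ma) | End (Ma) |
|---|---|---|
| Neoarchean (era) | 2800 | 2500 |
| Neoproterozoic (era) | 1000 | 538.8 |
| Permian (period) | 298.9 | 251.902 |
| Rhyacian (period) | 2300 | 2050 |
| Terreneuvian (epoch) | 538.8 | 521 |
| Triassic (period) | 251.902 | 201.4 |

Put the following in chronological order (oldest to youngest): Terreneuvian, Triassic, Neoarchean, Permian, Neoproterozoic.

Neoarchean, then Neoproterozoic, then Terreneuvian, then Permian, then Triassic

Sorting by start age (descending Ma, since larger Ma = older): Neoarchean start 2800, Neoproterozoic start 1000, Terreneuvian start 538.8, Permian start 298.9, Triassic start 251.902.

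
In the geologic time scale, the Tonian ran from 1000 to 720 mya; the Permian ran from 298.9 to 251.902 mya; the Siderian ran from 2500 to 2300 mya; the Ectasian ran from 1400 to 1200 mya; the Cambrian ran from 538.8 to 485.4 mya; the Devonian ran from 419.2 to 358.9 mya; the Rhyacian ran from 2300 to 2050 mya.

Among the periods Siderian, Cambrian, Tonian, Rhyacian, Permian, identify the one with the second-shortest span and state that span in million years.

Cambrian, 53.4 million years

Start − end for each: Siderian 2500 − 2300 = 200; Cambrian 538.8 − 485.4 = 53.4; Tonian 1000 − 720 = 280; Rhyacian 2300 − 2050 = 250; Permian 298.9 − 251.902 = 46.998.
Ranking these from shortest: Permian < Cambrian < Siderian < Rhyacian < Tonian.
Position 2 in that ranking is Cambrian, which lasted 53.4 Myr.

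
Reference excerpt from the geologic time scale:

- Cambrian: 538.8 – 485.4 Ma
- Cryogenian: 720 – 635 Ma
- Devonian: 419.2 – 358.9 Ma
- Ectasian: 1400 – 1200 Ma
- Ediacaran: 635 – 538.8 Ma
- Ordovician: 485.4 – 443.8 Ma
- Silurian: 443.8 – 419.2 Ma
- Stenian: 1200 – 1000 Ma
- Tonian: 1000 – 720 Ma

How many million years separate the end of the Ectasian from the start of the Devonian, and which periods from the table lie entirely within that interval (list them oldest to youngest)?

780.8 million years; Stenian, Tonian, Cryogenian, Ediacaran, Cambrian, Ordovician, Silurian

End of Ectasian = 1200 Ma; start of Devonian = 419.2 Ma.
Gap = 1200 − 419.2 = 780.8 Myr.
Periods wholly inside 1200–419.2 Ma: Stenian (1200–1000), Tonian (1000–720), Cryogenian (720–635), Ediacaran (635–538.8), Cambrian (538.8–485.4), Ordovician (485.4–443.8), Silurian (443.8–419.2).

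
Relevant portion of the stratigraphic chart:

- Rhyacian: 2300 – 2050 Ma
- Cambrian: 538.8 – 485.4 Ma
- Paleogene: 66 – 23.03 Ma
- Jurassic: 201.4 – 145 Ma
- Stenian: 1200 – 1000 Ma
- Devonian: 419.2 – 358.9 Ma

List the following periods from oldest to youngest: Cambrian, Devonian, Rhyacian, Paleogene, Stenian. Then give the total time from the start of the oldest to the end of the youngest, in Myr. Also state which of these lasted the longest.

Rhyacian → Stenian → Cambrian → Devonian → Paleogene; total span 2276.97 Myr; longest is Rhyacian

From the excerpt: Cambrian 538.8–485.4; Devonian 419.2–358.9; Rhyacian 2300–2050; Paleogene 66–23.03; Stenian 1200–1000 (Ma).
Larger Ma is earlier, so the oldest is Rhyacian and the youngest is Paleogene; oldest to youngest: Rhyacian, Stenian, Cambrian, Devonian, Paleogene.
Oldest start 2300 minus youngest end 23.03 gives 2276.97 Myr overall.
Individual lengths (start − end): Devonian 60.3; Stenian 200; Cambrian 53.4; Paleogene 42.97; Rhyacian 250. The largest is Rhyacian at 250 Myr.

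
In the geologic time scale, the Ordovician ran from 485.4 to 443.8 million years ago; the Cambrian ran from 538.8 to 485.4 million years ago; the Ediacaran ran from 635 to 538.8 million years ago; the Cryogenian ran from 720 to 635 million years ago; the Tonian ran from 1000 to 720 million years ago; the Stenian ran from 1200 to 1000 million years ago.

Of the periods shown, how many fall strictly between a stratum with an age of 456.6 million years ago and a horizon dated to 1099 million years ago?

The older date is 1099 Ma and the younger is 456.6 Ma.
Periods with start < 1099 and end > 456.6 Ma: Tonian (1000–720), Cryogenian (720–635), Ediacaran (635–538.8), Cambrian (538.8–485.4).
That is 4 complete periods.

4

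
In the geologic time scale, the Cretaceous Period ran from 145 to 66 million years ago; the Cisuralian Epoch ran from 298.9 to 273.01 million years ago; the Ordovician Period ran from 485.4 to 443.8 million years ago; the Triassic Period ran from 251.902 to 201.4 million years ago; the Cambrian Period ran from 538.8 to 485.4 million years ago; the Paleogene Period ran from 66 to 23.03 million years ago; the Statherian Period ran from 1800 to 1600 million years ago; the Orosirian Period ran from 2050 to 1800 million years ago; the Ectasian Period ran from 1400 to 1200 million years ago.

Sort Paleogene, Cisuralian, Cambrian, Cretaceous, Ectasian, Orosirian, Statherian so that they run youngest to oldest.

Paleogene, then Cretaceous, then Cisuralian, then Cambrian, then Ectasian, then Statherian, then Orosirian

The oldest of these is Orosirian (starts 2050 Ma) and the youngest is Paleogene (ends 23.03 Ma).
In between, by decreasing start age: Statherian (1800), Ectasian (1400), Cambrian (538.8), Cisuralian (298.9), Cretaceous (145).
Listing youngest first means reversing that sequence.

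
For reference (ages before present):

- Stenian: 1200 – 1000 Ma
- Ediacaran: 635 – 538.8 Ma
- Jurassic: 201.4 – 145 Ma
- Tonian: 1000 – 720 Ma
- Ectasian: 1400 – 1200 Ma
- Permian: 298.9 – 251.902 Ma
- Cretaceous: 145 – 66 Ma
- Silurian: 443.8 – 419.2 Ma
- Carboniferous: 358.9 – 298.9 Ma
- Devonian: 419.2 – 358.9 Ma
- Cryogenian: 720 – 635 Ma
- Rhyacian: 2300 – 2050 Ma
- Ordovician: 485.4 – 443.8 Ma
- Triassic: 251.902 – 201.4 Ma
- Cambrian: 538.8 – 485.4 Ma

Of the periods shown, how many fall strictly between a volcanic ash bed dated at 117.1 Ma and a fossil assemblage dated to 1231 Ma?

The older date is 1231 Ma and the younger is 117.1 Ma.
Periods with start < 1231 and end > 117.1 Ma: Stenian (1200–1000), Tonian (1000–720), Cryogenian (720–635), Ediacaran (635–538.8), Cambrian (538.8–485.4), Ordovician (485.4–443.8), Silurian (443.8–419.2), Devonian (419.2–358.9), Carboniferous (358.9–298.9), Permian (298.9–251.902), Triassic (251.902–201.4), Jurassic (201.4–145).
That is 12 complete periods.

12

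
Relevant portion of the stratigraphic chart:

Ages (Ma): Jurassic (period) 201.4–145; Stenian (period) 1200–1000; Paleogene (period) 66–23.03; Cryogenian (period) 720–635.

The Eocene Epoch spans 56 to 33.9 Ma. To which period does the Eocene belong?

The Eocene (56–33.9 Ma) lies entirely within 66–23.03 Ma, the Paleogene Period.

Paleogene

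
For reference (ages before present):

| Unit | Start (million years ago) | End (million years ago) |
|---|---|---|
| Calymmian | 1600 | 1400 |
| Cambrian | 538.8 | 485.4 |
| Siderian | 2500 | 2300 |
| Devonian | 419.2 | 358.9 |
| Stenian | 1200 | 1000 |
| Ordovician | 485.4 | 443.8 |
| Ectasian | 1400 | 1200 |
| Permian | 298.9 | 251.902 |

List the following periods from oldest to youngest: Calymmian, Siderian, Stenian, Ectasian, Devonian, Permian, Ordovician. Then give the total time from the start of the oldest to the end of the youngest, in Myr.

From the excerpt: Calymmian 1600–1400; Siderian 2500–2300; Stenian 1200–1000; Ectasian 1400–1200; Devonian 419.2–358.9; Permian 298.9–251.902; Ordovician 485.4–443.8 (Ma).
Larger Ma is earlier, so the oldest is Siderian and the youngest is Permian; oldest to youngest: Siderian, Calymmian, Ectasian, Stenian, Ordovician, Devonian, Permian.
Oldest start 2500 minus youngest end 251.902 gives 2248.098 Myr overall.

Siderian, Calymmian, Ectasian, Stenian, Ordovician, Devonian, Permian; total span 2248.098 Myr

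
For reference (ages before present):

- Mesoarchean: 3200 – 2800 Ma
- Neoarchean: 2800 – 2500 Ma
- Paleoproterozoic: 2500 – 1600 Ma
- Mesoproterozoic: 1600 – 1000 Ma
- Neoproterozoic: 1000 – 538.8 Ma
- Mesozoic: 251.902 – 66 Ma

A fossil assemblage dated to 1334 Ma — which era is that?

1334 Ma lies between 1600 and 1000 Ma, so it falls in the Mesoproterozoic.

Mesoproterozoic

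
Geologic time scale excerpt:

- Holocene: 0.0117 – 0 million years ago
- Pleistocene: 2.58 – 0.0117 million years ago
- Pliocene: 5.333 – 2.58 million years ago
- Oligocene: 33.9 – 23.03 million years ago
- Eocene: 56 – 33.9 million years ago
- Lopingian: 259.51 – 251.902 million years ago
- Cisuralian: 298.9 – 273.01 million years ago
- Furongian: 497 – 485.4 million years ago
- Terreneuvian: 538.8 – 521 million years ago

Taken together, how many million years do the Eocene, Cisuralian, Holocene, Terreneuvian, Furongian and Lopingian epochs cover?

Each duration: Eocene = 22.1; Cisuralian = 25.89; Holocene = 0.0117; Terreneuvian = 17.8; Furongian = 11.6; Lopingian = 7.608.
Sum: 22.1 + 25.89 + 0.0117 + 17.8 + 11.6 + 7.608 = 85.0097 Myr.

85.0097 million years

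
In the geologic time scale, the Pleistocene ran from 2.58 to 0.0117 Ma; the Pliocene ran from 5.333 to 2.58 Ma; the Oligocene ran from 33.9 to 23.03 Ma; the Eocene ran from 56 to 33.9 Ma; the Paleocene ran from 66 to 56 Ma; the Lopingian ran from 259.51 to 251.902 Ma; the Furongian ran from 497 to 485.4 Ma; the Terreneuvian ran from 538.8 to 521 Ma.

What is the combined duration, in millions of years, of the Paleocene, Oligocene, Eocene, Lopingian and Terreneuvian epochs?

Duration is start − end for each: (66 − 56) + (33.9 − 23.03) + (56 − 33.9) + (259.51 − 251.902) + (538.8 − 521).
That is 10 + 10.87 + 22.1 + 7.608 + 17.8, which totals 68.378 million years.

68.378 million years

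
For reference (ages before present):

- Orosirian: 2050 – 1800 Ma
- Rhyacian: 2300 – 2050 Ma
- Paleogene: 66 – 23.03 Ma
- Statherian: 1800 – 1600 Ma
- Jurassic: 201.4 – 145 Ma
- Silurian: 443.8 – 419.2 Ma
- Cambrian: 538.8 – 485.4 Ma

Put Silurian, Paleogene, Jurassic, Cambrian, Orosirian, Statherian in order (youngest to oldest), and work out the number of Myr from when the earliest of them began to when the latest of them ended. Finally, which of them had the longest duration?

Paleogene, Jurassic, Silurian, Cambrian, Statherian, Orosirian; total span 2026.97 Myr; longest is Orosirian

From the excerpt: Silurian 443.8–419.2; Paleogene 66–23.03; Jurassic 201.4–145; Cambrian 538.8–485.4; Orosirian 2050–1800; Statherian 1800–1600 (Ma).
Larger Ma is earlier, so the oldest is Orosirian and the youngest is Paleogene; youngest to oldest: Paleogene, Jurassic, Silurian, Cambrian, Statherian, Orosirian.
Oldest start 2050 minus youngest end 23.03 gives 2026.97 Myr overall.
Individual lengths (start − end): Cambrian 53.4; Orosirian 250; Statherian 200; Paleogene 42.97; Silurian 24.6; Jurassic 56.4. The largest is Orosirian at 250 Myr.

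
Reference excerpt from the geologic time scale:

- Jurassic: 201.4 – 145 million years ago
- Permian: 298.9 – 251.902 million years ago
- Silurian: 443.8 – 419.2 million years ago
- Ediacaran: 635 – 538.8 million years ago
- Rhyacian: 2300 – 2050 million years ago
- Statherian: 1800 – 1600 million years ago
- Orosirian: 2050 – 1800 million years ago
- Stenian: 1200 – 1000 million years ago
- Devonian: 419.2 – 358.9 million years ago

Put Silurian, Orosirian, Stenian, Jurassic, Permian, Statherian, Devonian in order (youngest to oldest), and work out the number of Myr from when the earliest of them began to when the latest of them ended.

Start ages (Ma): Orosirian 2050, Statherian 1800, Stenian 1200, Silurian 443.8, Devonian 419.2, Permian 298.9, Jurassic 201.4.
Ordered youngest to oldest: Jurassic, Permian, Devonian, Silurian, Stenian, Statherian, Orosirian.
Span = 2050 − 145 = 1905 Myr.

Jurassic, Permian, Devonian, Silurian, Stenian, Statherian, Orosirian; total span 1905 Myr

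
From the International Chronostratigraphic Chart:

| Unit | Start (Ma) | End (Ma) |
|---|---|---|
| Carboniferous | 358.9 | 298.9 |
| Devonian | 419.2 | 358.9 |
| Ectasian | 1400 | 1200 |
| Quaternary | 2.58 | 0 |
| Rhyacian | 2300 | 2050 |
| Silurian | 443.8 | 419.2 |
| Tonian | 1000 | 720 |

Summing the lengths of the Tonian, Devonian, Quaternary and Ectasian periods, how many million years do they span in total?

Each duration: Tonian = 280; Devonian = 60.3; Quaternary = 2.58; Ectasian = 200.
Sum: 280 + 60.3 + 2.58 + 200 = 542.88 Myr.

542.88 million years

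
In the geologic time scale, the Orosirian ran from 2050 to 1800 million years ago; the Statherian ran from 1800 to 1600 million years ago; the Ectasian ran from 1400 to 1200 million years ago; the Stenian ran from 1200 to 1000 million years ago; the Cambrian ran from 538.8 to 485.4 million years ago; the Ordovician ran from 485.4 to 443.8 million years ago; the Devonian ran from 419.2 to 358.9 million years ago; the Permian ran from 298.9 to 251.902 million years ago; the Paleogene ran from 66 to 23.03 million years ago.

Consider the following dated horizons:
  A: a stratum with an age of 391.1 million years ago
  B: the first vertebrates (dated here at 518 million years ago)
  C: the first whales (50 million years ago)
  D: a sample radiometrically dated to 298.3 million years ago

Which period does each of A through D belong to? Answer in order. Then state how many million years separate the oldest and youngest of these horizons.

A — Devonian; B — Cambrian; C — Paleogene; D — Permian; span 468 million years

Match each age against the start–end ranges in the excerpt: A = 391.1 Ma → Devonian (419.2–358.9); B = 518 Ma → Cambrian (538.8–485.4); C = 50 Ma → Paleogene (66–23.03); D = 298.3 Ma → Permian (298.9–251.902).
The largest age is 518 Ma and the smallest is 50 Ma; their difference is 468 Myr.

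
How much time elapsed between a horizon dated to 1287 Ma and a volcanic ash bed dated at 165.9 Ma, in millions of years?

1287 − 165.9 = 1121.1 million years.

1121.1 million years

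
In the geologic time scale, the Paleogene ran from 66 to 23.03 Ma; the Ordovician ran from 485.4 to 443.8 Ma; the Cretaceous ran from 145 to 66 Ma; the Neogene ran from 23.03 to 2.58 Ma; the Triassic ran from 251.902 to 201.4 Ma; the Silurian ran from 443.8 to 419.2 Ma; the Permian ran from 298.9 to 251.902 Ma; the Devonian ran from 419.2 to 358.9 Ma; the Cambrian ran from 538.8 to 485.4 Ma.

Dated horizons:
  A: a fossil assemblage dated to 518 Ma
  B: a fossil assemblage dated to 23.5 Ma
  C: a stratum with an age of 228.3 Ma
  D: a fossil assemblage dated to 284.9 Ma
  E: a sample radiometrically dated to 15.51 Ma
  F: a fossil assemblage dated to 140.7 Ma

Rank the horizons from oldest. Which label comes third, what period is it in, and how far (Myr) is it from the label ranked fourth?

Sorted oldest-first by Ma: A (518), D (284.9), C (228.3), F (140.7), B (23.5), E (15.51).
The third oldest is C at 228.3 Ma, which lies in 251.902–201.4 Ma: the Triassic.
The fourth oldest is F at 140.7 Ma; separation = |228.3 − 140.7| = 87.6 Myr.

C, in the Triassic; 87.6 million years to F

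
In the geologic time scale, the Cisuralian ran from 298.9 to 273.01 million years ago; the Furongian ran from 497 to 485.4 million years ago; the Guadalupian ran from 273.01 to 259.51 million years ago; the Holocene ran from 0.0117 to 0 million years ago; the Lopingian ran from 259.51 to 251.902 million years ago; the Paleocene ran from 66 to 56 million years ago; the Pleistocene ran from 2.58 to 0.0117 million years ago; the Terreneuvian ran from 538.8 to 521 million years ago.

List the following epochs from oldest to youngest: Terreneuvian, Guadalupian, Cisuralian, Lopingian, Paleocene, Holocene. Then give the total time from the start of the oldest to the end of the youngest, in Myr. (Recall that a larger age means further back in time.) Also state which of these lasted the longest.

Start ages (Ma): Terreneuvian 538.8, Cisuralian 298.9, Guadalupian 273.01, Lopingian 259.51, Paleocene 66, Holocene 0.0117.
Ordered oldest to youngest: Terreneuvian, Cisuralian, Guadalupian, Lopingian, Paleocene, Holocene.
Span = 538.8 − 0 = 538.8 Myr.
Durations: Lopingian 7.608, Cisuralian 25.89, Holocene 0.0117, Paleocene 10, Guadalupian 13.5, Terreneuvian 17.8 → longest is Cisuralian (25.89 Myr).

Terreneuvian, Cisuralian, Guadalupian, Lopingian, Paleocene, Holocene; total span 538.8 Myr; longest is Cisuralian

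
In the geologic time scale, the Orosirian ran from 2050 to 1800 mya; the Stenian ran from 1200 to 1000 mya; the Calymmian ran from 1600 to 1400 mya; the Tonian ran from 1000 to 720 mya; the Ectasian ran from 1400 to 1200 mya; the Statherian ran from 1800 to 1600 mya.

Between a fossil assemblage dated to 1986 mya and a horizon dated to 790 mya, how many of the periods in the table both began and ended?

1986 Ma sits inside the Orosirian (2050–1800) and 790 Ma inside the Tonian (1000–720); neither of those is wholly between the two dates.
The listed periods lying completely between them are Statherian, Calymmian, Ectasian, Stenian — 4 in all.

4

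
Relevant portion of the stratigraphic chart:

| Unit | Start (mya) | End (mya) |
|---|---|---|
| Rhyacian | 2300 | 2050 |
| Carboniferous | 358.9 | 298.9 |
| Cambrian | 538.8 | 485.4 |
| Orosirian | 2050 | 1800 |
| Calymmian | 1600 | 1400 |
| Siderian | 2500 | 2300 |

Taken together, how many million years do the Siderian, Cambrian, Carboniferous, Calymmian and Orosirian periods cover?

763.4 million years

Each duration: Siderian = 200; Cambrian = 53.4; Carboniferous = 60; Calymmian = 200; Orosirian = 250.
Sum: 200 + 53.4 + 60 + 200 + 250 = 763.4 Myr.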